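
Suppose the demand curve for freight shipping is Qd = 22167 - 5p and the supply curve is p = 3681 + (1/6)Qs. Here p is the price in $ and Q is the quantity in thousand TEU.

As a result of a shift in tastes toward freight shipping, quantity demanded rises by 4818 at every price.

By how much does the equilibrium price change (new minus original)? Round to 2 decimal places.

Solve the original market: 22167 - 5p = 6p - 22086, hence p = 4023 and Q = 2052.
With the change applied: demand Qd = 26985 - 5p, supply Qs = 6p - 22086.
New equilibrium: 26985 - 5p = 6p - 22086 ⇒ 49071 = 11p ⇒ p = 4461, Q = 4680.
Δp = 4461 − 4023 = +438.00.

+438.00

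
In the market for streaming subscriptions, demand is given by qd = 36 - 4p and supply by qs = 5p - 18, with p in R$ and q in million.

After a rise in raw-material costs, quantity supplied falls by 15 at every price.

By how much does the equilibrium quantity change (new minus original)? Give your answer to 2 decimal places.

Original equilibrium: 36 - 4p = 5p - 18 gives 54 = 9p, so p = 6 and q = 12.
After the shift, demand is qd = 36 - 4p and supply is qs = 5p - 33.
New equilibrium: 36 - 4p = 5p - 33 ⇒ 69 = 9p ⇒ p = 23/3 ≈ 7.6667, q = 16/3 ≈ 5.3333.
Δq = 5.3333 − 12 = -6.67.

-6.67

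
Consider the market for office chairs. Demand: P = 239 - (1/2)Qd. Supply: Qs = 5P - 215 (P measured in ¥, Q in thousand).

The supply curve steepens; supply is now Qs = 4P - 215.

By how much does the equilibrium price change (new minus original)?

+16.5

Initially, 478 - 2P = 5P - 215, so 693 = 7P and P = 99, Q = 280.
The shock moves the curves to Qd = 478 - 2P and Qs = 4P - 215.
Equate the new curves: 478 - 2P = 4P - 215, giving 693 = 6P, P = 115.5, Q = 247.
ΔP = 115.5 − 99 = +16.5.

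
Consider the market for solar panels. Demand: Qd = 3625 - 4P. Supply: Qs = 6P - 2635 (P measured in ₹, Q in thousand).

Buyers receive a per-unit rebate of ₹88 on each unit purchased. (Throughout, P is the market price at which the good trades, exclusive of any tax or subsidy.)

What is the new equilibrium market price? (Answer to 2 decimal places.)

Solve the original market: 3625 - 4P = 6P - 2635, hence P = 626 and Q = 1121.
Since buyers' out-of-pocket price is the market price minus the rebate, the effective demand curve becomes Qd = 3977 - 4P.
New equilibrium: 3977 - 4P = 6P - 2635 ⇒ 6612 = 10P ⇒ P = 661.2, Q = 1332.2.

661.20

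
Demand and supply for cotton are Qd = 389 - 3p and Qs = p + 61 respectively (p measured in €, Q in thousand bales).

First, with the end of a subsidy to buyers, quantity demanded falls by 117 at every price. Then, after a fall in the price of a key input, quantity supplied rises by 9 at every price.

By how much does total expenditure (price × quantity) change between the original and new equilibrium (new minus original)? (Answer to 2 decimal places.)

-5640.75

Solve the original market: 389 - 3p = p + 61, hence p = 82 and Q = 143.
After the shift, demand is Qd = 272 - 3p and supply is Qs = p + 70.
New equilibrium: 272 - 3p = p + 70 ⇒ 202 = 4p ⇒ p = 50.5, Q = 120.5.
Expenditure moves from 82×143 = 11726 to 50.5×120.5 = 6085.25; change = -5640.75.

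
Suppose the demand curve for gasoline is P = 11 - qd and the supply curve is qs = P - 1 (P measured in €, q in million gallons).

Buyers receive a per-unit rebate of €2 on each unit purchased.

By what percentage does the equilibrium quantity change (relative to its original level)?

+20

Solve the original market: 11 - P = P - 1, hence P = 6 and q = 5.
Since buyers' out-of-pocket price is the market price minus the rebate, the effective demand curve becomes qd = 13 - P.
New equilibrium: 13 - P = P - 1 ⇒ 14 = 2P ⇒ P = 7, q = 6.
%Δq = (6 − 5) / 5 × 100 = +20%.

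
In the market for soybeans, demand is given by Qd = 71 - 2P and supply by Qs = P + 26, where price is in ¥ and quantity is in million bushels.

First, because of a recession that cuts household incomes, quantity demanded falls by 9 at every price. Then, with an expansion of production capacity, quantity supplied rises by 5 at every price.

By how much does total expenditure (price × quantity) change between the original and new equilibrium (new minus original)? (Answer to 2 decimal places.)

Original equilibrium: 71 - 2P = P + 26 gives 45 = 3P, so P = 15 and Q = 41.
With the change applied: demand Qd = 62 - 2P, supply Qs = P + 31.
Equate the new curves: 62 - 2P = P + 31, giving 31 = 3P, P = 31/3 ≈ 10.3333, Q = 124/3 ≈ 41.3333.
Expenditure moves from 15×41 = 615 to 10.3333×41.3333 = 427.1111; change = -187.89.

-187.89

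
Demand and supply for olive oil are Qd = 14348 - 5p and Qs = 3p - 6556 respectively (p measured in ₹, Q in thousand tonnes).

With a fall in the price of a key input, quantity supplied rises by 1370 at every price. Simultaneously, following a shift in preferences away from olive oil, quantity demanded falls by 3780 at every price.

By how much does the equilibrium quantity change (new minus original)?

Original equilibrium: 14348 - 5p = 3p - 6556 gives 20904 = 8p, so p = 2613 and Q = 1283.
The shock moves the curves to Qd = 10568 - 5p and Qs = 3p - 5186.
Setting them equal: 10568 - 5p = 3p - 5186 → 15754 = 8p, so p = 1969.25 and Q = 721.75.
ΔQ = 721.75 − 1283 = -561.25.

-561.25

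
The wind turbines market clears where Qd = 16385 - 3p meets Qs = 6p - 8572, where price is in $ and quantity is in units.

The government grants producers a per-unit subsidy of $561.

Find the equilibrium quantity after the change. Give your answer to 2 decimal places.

9188.00

Original equilibrium: 16385 - 3p = 6p - 8572 gives 24957 = 9p, so p = 2773 and Q = 8066.
Since sellers receive the price plus the subsidy, the effective supply curve becomes Qs = 6p - 5206.
Clearing the new market: 16385 - 3p = 6p - 5206, so p = 2399 and Q = 9188.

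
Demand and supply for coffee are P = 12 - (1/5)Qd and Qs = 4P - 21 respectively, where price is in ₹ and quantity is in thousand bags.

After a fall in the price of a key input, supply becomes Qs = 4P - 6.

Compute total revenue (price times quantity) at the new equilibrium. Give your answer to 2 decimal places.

Before the shock: 60 - 5P = 4P - 21 ⇒ 81 = 9P ⇒ P = 9, Q = 15.
The new curves are Qd = 60 - 5P (demand) and Qs = 4P - 6 (supply).
Setting them equal: 60 - 5P = 4P - 6 → 66 = 9P, so P = 22/3 ≈ 7.3333 and Q = 70/3 ≈ 23.3333.
New expenditure = 7.3333 × 23.3333 = 171.11.

171.11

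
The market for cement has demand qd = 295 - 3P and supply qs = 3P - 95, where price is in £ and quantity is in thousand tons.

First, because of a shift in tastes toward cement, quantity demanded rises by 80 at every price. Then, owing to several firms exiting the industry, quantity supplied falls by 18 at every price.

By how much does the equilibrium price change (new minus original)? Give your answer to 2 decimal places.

Original equilibrium: 295 - 3P = 3P - 95 gives 390 = 6P, so P = 65 and q = 100.
The shock moves the curves to qd = 375 - 3P and qs = 3P - 113.
Setting them equal: 375 - 3P = 3P - 113 → 488 = 6P, so P = 244/3 ≈ 81.3333 and q = 131.
ΔP = 81.3333 − 65 = +16.33.

+16.33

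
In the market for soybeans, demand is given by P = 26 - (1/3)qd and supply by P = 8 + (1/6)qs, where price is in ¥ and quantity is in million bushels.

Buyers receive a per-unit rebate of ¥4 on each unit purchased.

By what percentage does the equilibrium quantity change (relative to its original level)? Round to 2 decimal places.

+22.22

Solve the original market: 78 - 3P = 6P - 48, hence P = 14 and q = 36.
Since buyers' out-of-pocket price is the market price minus the rebate, the effective demand curve becomes qd = 90 - 3P.
Equate the new curves: 90 - 3P = 6P - 48, giving 138 = 9P, P = 46/3 ≈ 15.3333, q = 44.
%Δq = (44 − 36) / 36 × 100 = +22.22%.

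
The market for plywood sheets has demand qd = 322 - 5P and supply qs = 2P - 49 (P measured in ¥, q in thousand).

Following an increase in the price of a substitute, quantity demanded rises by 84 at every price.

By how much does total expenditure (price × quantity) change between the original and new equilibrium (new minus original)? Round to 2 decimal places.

+2244.00

Initially, 322 - 5P = 2P - 49, so 371 = 7P and P = 53, q = 57.
The new curves are qd = 406 - 5P (demand) and qs = 2P - 49 (supply).
New equilibrium: 406 - 5P = 2P - 49 ⇒ 455 = 7P ⇒ P = 65, q = 81.
Expenditure moves from 53×57 = 3021 to 65×81 = 5265; change = +2244.00.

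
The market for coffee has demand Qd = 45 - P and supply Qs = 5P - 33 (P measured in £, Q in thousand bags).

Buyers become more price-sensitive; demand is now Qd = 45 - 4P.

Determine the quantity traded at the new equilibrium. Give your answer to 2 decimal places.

Before the shock: 45 - P = 5P - 33 ⇒ 78 = 6P ⇒ P = 13, Q = 32.
The shock moves the curves to Qd = 45 - 4P and Qs = 5P - 33.
New equilibrium: 45 - 4P = 5P - 33 ⇒ 78 = 9P ⇒ P = 26/3 ≈ 8.6667, Q = 31/3 ≈ 10.3333.

10.33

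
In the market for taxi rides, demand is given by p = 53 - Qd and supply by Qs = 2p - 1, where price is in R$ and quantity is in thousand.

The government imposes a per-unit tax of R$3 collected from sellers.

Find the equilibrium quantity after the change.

33

Initially, 53 - p = 2p - 1, so 54 = 3p and p = 18, Q = 35.
Since sellers keep the price net of the tax, the effective supply curve becomes Qs = 2p - 7.
Setting them equal: 53 - p = 2p - 7 → 60 = 3p, so p = 20 and Q = 33.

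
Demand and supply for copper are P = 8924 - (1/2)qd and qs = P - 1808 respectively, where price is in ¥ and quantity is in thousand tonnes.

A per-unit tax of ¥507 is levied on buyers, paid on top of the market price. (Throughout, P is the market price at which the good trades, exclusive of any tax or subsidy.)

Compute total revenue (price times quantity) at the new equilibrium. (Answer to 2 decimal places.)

Before the shock: 17848 - 2P = P - 1808 ⇒ 19656 = 3P ⇒ P = 6552, q = 4744.
Since buyers pay the price plus the tax, the effective demand curve becomes qd = 16834 - 2P.
Setting them equal: 16834 - 2P = P - 1808 → 18642 = 3P, so P = 6214 and q = 4406.
New expenditure = 6214 × 4406 = 27378884.00.

27378884.00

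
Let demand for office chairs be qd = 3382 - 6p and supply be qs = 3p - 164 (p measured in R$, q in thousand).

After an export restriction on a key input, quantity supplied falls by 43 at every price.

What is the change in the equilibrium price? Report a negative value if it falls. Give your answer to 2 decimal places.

Before the shock: 3382 - 6p = 3p - 164 ⇒ 3546 = 9p ⇒ p = 394, q = 1018.
With the change applied: demand qd = 3382 - 6p, supply qs = 3p - 207.
New equilibrium: 3382 - 6p = 3p - 207 ⇒ 3589 = 9p ⇒ p = 3589/9 ≈ 398.7778, q = 2968/3 ≈ 989.3333.
Δp = 398.7778 − 394 = +4.78.

+4.78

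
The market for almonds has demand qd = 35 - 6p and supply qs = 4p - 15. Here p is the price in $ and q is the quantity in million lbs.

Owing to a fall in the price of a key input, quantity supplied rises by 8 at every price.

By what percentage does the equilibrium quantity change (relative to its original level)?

Original equilibrium: 35 - 6p = 4p - 15 gives 50 = 10p, so p = 5 and q = 5.
After the shift, demand is qd = 35 - 6p and supply is qs = 4p - 7.
Setting them equal: 35 - 6p = 4p - 7 → 42 = 10p, so p = 4.2 and q = 9.8.
%Δq = (9.8 − 5) / 5 × 100 = +96%.

+96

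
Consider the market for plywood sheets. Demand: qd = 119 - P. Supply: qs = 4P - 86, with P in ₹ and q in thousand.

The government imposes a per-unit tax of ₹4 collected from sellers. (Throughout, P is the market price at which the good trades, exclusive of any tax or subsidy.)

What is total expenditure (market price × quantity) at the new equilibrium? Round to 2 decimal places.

Solve the original market: 119 - P = 4P - 86, hence P = 41 and q = 78.
Since sellers keep the price net of the tax, the effective supply curve becomes qs = 4P - 102.
Setting them equal: 119 - P = 4P - 102 → 221 = 5P, so P = 44.2 and q = 74.8.
New expenditure = 44.2 × 74.8 = 3306.16.

3306.16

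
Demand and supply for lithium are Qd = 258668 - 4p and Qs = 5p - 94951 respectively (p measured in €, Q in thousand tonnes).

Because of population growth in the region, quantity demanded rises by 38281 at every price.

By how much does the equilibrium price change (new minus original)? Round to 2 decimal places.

Initially, 258668 - 4p = 5p - 94951, so 353619 = 9p and p = 39291, Q = 101504.
After the shift, demand is Qd = 296949 - 4p and supply is Qs = 5p - 94951.
Clearing the new market: 296949 - 4p = 5p - 94951, so p = 391900/9 ≈ 43544.4444 and Q = 1104941/9 ≈ 122771.2222.
Δp = 43544.4444 − 39291 = +4253.44.

+4253.44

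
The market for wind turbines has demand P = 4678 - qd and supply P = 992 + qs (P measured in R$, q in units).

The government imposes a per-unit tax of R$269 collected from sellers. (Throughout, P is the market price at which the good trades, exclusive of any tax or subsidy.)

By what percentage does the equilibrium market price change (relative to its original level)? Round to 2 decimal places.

Initially, 4678 - P = P - 992, so 5670 = 2P and P = 2835, q = 1843.
Since sellers keep the price net of the tax, the effective supply curve becomes qs = P - 1261.
New equilibrium: 4678 - P = P - 1261 ⇒ 5939 = 2P ⇒ P = 2969.5, q = 1708.5.
%ΔP = (2969.5 − 2835) / 2835 × 100 = +4.74%.

+4.74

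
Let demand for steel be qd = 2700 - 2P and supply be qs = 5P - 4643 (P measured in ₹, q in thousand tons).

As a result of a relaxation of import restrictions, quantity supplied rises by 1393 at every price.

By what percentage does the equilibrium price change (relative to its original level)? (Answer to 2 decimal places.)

-18.97

Solve the original market: 2700 - 2P = 5P - 4643, hence P = 1049 and q = 602.
With the change applied: demand qd = 2700 - 2P, supply qs = 5P - 3250.
Clearing the new market: 2700 - 2P = 5P - 3250, so P = 850 and q = 1000.
%ΔP = (850 − 1049) / 1049 × 100 = -18.97%.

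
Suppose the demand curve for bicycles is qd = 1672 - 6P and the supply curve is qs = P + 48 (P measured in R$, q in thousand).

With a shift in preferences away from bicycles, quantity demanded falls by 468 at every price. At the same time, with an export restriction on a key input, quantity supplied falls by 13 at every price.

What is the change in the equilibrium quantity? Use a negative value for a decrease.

-78

Before the shock: 1672 - 6P = P + 48 ⇒ 1624 = 7P ⇒ P = 232, q = 280.
After the shift, demand is qd = 1204 - 6P and supply is qs = P + 35.
Setting them equal: 1204 - 6P = P + 35 → 1169 = 7P, so P = 167 and q = 202.
Δq = 202 − 280 = -78.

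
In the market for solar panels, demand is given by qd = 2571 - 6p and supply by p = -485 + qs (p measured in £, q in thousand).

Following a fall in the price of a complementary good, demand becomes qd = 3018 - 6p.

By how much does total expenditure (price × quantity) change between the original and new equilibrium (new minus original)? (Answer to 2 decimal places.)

Original equilibrium: 2571 - 6p = p + 485 gives 2086 = 7p, so p = 298 and q = 783.
After the shift, demand is qd = 3018 - 6p and supply is qs = p + 485.
Setting them equal: 3018 - 6p = p + 485 → 2533 = 7p, so p = 2533/7 ≈ 361.8571 and q = 5928/7 ≈ 846.8571.
Expenditure moves from 298×783 = 233334 to 361.8571×846.8571 = 306441.3061; change = +73107.31.

+73107.31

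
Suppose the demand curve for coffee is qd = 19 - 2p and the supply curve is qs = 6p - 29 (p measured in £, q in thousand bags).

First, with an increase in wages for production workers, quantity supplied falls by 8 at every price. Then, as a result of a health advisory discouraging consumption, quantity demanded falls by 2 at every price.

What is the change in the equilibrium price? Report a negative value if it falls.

+0.75

Solve the original market: 19 - 2p = 6p - 29, hence p = 6 and q = 7.
The shock moves the curves to qd = 17 - 2p and qs = 6p - 37.
New equilibrium: 17 - 2p = 6p - 37 ⇒ 54 = 8p ⇒ p = 6.75, q = 3.5.
Δp = 6.75 − 6 = +0.75.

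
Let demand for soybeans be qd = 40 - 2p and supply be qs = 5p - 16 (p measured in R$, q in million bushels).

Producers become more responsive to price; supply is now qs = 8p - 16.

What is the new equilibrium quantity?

28.8

Initially, 40 - 2p = 5p - 16, so 56 = 7p and p = 8, q = 24.
With the change applied: demand qd = 40 - 2p, supply qs = 8p - 16.
New equilibrium: 40 - 2p = 8p - 16 ⇒ 56 = 10p ⇒ p = 5.6, q = 28.8.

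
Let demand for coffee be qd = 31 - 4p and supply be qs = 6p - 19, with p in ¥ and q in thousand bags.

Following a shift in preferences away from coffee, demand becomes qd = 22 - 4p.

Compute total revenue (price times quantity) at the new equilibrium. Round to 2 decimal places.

22.96

Before the shock: 31 - 4p = 6p - 19 ⇒ 50 = 10p ⇒ p = 5, q = 11.
The shock moves the curves to qd = 22 - 4p and qs = 6p - 19.
Setting them equal: 22 - 4p = 6p - 19 → 41 = 10p, so p = 4.1 and q = 5.6.
New expenditure = 4.1 × 5.6 = 22.96.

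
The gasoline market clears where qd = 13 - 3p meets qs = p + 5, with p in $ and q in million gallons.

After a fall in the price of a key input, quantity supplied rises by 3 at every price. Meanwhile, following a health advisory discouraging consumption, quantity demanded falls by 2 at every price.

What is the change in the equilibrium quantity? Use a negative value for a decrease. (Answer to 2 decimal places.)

Original equilibrium: 13 - 3p = p + 5 gives 8 = 4p, so p = 2 and q = 7.
The new curves are qd = 11 - 3p (demand) and qs = p + 8 (supply).
New equilibrium: 11 - 3p = p + 8 ⇒ 3 = 4p ⇒ p = 0.75, q = 8.75.
Δq = 8.75 − 7 = +1.75.

+1.75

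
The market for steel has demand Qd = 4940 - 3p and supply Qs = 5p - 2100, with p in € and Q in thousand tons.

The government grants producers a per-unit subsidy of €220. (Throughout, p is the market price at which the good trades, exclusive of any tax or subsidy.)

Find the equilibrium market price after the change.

742.5

Solve the original market: 4940 - 3p = 5p - 2100, hence p = 880 and Q = 2300.
Since sellers receive the price plus the subsidy, the effective supply curve becomes Qs = 5p - 1000.
New equilibrium: 4940 - 3p = 5p - 1000 ⇒ 5940 = 8p ⇒ p = 742.5, Q = 2712.5.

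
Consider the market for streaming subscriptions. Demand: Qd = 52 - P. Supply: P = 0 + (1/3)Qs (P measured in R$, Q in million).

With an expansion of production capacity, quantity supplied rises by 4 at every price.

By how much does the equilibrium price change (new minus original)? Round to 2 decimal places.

-1.00

Original equilibrium: 52 - P = 3P gives 52 = 4P, so P = 13 and Q = 39.
With the change applied: demand Qd = 52 - P, supply Qs = 3P + 4.
New equilibrium: 52 - P = 3P + 4 ⇒ 48 = 4P ⇒ P = 12, Q = 40.
ΔP = 12 − 13 = -1.00.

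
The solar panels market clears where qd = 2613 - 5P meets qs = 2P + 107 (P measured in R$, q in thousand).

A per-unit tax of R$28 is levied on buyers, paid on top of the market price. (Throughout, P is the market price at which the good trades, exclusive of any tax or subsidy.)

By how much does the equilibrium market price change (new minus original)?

-20

Initially, 2613 - 5P = 2P + 107, so 2506 = 7P and P = 358, q = 823.
Since buyers pay the price plus the tax, the effective demand curve becomes qd = 2473 - 5P.
Clearing the new market: 2473 - 5P = 2P + 107, so P = 338 and q = 783.
ΔP = 338 − 358 = -20.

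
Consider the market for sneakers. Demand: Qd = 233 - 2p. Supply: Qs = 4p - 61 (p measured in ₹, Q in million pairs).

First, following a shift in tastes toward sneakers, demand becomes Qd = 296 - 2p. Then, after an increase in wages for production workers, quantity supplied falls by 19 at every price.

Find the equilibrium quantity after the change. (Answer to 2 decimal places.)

170.67

Initially, 233 - 2p = 4p - 61, so 294 = 6p and p = 49, Q = 135.
After the shift, demand is Qd = 296 - 2p and supply is Qs = 4p - 80.
New equilibrium: 296 - 2p = 4p - 80 ⇒ 376 = 6p ⇒ p = 188/3 ≈ 62.6667, Q = 512/3 ≈ 170.6667.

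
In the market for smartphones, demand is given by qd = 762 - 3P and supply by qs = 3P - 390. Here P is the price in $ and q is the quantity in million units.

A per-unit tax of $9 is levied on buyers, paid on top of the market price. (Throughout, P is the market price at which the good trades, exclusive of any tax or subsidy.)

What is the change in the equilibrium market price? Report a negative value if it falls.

-4.5

Solve the original market: 762 - 3P = 3P - 390, hence P = 192 and q = 186.
Since buyers pay the price plus the tax, the effective demand curve becomes qd = 735 - 3P.
Equate the new curves: 735 - 3P = 3P - 390, giving 1125 = 6P, P = 187.5, q = 172.5.
ΔP = 187.5 − 192 = -4.5.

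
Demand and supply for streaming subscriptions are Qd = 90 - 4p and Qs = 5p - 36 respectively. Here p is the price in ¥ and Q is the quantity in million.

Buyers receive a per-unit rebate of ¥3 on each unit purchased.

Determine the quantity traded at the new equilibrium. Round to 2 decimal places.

40.67

Initially, 90 - 4p = 5p - 36, so 126 = 9p and p = 14, Q = 34.
Since buyers' out-of-pocket price is the market price minus the rebate, the effective demand curve becomes Qd = 102 - 4p.
New equilibrium: 102 - 4p = 5p - 36 ⇒ 138 = 9p ⇒ p = 46/3 ≈ 15.3333, Q = 122/3 ≈ 40.6667.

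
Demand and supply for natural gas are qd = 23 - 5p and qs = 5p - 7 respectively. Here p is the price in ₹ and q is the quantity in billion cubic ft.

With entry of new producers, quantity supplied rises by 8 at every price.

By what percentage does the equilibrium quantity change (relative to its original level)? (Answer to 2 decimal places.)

Initially, 23 - 5p = 5p - 7, so 30 = 10p and p = 3, q = 8.
With the change applied: demand qd = 23 - 5p, supply qs = 5p + 1.
Setting them equal: 23 - 5p = 5p + 1 → 22 = 10p, so p = 2.2 and q = 12.
%Δq = (12 − 8) / 8 × 100 = +50.00%.

+50.00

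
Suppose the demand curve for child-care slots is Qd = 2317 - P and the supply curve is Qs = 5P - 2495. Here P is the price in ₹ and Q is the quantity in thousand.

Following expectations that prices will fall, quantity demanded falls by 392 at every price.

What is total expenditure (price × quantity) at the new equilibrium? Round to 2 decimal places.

Solve the original market: 2317 - P = 5P - 2495, hence P = 802 and Q = 1515.
The shock moves the curves to Qd = 1925 - P and Qs = 5P - 2495.
Equate the new curves: 1925 - P = 5P - 2495, giving 4420 = 6P, P = 2210/3 ≈ 736.6667, Q = 3565/3 ≈ 1188.3333.
New expenditure = 736.6667 × 1188.3333 = 875405.56.

875405.56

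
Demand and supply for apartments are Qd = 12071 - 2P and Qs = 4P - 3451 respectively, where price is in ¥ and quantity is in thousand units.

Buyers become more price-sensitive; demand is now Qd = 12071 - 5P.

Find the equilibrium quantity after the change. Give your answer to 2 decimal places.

Original equilibrium: 12071 - 2P = 4P - 3451 gives 15522 = 6P, so P = 2587 and Q = 6897.
With the change applied: demand Qd = 12071 - 5P, supply Qs = 4P - 3451.
Equate the new curves: 12071 - 5P = 4P - 3451, giving 15522 = 9P, P = 5174/3 ≈ 1724.6667, Q = 10343/3 ≈ 3447.6667.

3447.67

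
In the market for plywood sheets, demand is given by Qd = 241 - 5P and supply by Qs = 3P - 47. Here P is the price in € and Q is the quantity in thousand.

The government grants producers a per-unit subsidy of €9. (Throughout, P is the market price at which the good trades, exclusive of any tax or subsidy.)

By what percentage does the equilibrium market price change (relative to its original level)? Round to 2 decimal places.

Solve the original market: 241 - 5P = 3P - 47, hence P = 36 and Q = 61.
Since sellers receive the price plus the subsidy, the effective supply curve becomes Qs = 3P - 20.
New equilibrium: 241 - 5P = 3P - 20 ⇒ 261 = 8P ⇒ P = 32.625, Q = 77.875.
%ΔP = (32.625 − 36) / 36 × 100 = -9.38%.

-9.38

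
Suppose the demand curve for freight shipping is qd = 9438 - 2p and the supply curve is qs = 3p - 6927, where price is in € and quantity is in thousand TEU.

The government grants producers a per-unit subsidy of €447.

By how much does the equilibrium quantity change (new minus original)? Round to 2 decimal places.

Before the shock: 9438 - 2p = 3p - 6927 ⇒ 16365 = 5p ⇒ p = 3273, q = 2892.
Since sellers receive the price plus the subsidy, the effective supply curve becomes qs = 3p - 5586.
Setting them equal: 9438 - 2p = 3p - 5586 → 15024 = 5p, so p = 3004.8 and q = 3428.4.
Δq = 3428.4 − 2892 = +536.40.

+536.40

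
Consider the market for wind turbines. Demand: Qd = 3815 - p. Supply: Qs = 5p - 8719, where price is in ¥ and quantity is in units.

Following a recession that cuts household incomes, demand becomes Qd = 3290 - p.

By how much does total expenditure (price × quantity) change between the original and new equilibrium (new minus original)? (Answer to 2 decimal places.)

Original equilibrium: 3815 - p = 5p - 8719 gives 12534 = 6p, so p = 2089 and Q = 1726.
The new curves are Qd = 3290 - p (demand) and Qs = 5p - 8719 (supply).
Setting them equal: 3290 - p = 5p - 8719 → 12009 = 6p, so p = 2001.5 and Q = 1288.5.
Expenditure moves from 2089×1726 = 3605614 to 2001.5×1288.5 = 2578932.75; change = -1026681.25.

-1026681.25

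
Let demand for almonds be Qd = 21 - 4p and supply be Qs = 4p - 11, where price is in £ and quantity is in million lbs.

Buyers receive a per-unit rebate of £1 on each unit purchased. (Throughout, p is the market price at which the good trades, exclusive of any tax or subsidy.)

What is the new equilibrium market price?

4.5

Solve the original market: 21 - 4p = 4p - 11, hence p = 4 and Q = 5.
Since buyers' out-of-pocket price is the market price minus the rebate, the effective demand curve becomes Qd = 25 - 4p.
Setting them equal: 25 - 4p = 4p - 11 → 36 = 8p, so p = 4.5 and Q = 7.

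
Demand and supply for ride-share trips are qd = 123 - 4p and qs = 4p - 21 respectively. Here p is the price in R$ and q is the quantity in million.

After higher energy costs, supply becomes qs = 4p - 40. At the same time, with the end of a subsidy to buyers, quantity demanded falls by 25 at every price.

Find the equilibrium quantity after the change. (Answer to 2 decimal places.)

29.00

Initially, 123 - 4p = 4p - 21, so 144 = 8p and p = 18, q = 51.
The new curves are qd = 98 - 4p (demand) and qs = 4p - 40 (supply).
Equate the new curves: 98 - 4p = 4p - 40, giving 138 = 8p, p = 17.25, q = 29.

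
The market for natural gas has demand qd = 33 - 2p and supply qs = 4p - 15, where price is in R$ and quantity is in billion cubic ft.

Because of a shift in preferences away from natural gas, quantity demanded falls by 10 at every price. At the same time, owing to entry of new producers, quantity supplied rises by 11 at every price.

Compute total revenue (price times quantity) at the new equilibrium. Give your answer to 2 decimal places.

63.00

Original equilibrium: 33 - 2p = 4p - 15 gives 48 = 6p, so p = 8 and q = 17.
With the change applied: demand qd = 23 - 2p, supply qs = 4p - 4.
Setting them equal: 23 - 2p = 4p - 4 → 27 = 6p, so p = 4.5 and q = 14.
New expenditure = 4.5 × 14 = 63.00.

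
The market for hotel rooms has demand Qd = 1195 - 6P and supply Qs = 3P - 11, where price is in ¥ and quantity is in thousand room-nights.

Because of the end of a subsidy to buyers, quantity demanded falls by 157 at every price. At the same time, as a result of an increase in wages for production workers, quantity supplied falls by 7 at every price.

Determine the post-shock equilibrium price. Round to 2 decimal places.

Initially, 1195 - 6P = 3P - 11, so 1206 = 9P and P = 134, Q = 391.
After the shift, demand is Qd = 1038 - 6P and supply is Qs = 3P - 18.
New equilibrium: 1038 - 6P = 3P - 18 ⇒ 1056 = 9P ⇒ P = 352/3 ≈ 117.3333, Q = 334.

117.33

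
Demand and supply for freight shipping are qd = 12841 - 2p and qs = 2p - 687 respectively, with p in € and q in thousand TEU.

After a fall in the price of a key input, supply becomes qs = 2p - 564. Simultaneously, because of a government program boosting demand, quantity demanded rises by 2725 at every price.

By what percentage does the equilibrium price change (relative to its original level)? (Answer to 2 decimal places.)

+19.23

Original equilibrium: 12841 - 2p = 2p - 687 gives 13528 = 4p, so p = 3382 and q = 6077.
After the shift, demand is qd = 15566 - 2p and supply is qs = 2p - 564.
Equate the new curves: 15566 - 2p = 2p - 564, giving 16130 = 4p, p = 4032.5, q = 7501.
%Δp = (4032.5 − 3382) / 3382 × 100 = +19.23%.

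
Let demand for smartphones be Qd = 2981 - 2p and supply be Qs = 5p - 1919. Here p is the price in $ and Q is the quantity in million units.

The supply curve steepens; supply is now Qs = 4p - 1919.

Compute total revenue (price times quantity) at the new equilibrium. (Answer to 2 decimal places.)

1100594.44

Before the shock: 2981 - 2p = 5p - 1919 ⇒ 4900 = 7p ⇒ p = 700, Q = 1581.
The shock moves the curves to Qd = 2981 - 2p and Qs = 4p - 1919.
Clearing the new market: 2981 - 2p = 4p - 1919, so p = 2450/3 ≈ 816.6667 and Q = 4043/3 ≈ 1347.6667.
New expenditure = 816.6667 × 1347.6667 = 1100594.44.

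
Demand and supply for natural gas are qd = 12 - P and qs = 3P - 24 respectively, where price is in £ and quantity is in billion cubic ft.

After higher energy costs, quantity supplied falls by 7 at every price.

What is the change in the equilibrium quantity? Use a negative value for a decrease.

-1.75

Before the shock: 12 - P = 3P - 24 ⇒ 36 = 4P ⇒ P = 9, q = 3.
The shock moves the curves to qd = 12 - P and qs = 3P - 31.
New equilibrium: 12 - P = 3P - 31 ⇒ 43 = 4P ⇒ P = 10.75, q = 1.25.
Δq = 1.25 − 3 = -1.75.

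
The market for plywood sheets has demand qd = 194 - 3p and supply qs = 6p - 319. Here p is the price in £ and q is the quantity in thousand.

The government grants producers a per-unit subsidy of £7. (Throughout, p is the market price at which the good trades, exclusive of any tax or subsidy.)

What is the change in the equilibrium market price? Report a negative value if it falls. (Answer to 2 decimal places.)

Solve the original market: 194 - 3p = 6p - 319, hence p = 57 and q = 23.
Since sellers receive the price plus the subsidy, the effective supply curve becomes qs = 6p - 277.
New equilibrium: 194 - 3p = 6p - 277 ⇒ 471 = 9p ⇒ p = 157/3 ≈ 52.3333, q = 37.
Δp = 52.3333 − 57 = -4.67.

-4.67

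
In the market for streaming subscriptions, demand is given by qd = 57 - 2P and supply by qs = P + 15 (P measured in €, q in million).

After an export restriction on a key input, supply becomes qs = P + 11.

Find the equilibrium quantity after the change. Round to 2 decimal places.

Initially, 57 - 2P = P + 15, so 42 = 3P and P = 14, q = 29.
After the shift, demand is qd = 57 - 2P and supply is qs = P + 11.
Equate the new curves: 57 - 2P = P + 11, giving 46 = 3P, P = 46/3 ≈ 15.3333, q = 79/3 ≈ 26.3333.

26.33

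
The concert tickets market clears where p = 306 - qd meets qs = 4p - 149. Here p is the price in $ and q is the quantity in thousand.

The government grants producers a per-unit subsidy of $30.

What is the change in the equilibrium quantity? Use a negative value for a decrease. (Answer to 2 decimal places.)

+24.00

Before the shock: 306 - p = 4p - 149 ⇒ 455 = 5p ⇒ p = 91, q = 215.
Since sellers receive the price plus the subsidy, the effective supply curve becomes qs = 4p - 29.
Setting them equal: 306 - p = 4p - 29 → 335 = 5p, so p = 67 and q = 239.
Δq = 239 − 215 = +24.00.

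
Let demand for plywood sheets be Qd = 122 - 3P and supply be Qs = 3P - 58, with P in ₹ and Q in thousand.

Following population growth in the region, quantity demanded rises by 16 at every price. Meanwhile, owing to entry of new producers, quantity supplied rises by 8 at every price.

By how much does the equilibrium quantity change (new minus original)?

+12

Original equilibrium: 122 - 3P = 3P - 58 gives 180 = 6P, so P = 30 and Q = 32.
The new curves are Qd = 138 - 3P (demand) and Qs = 3P - 50 (supply).
New equilibrium: 138 - 3P = 3P - 50 ⇒ 188 = 6P ⇒ P = 94/3 ≈ 31.3333, Q = 44.
ΔQ = 44 − 32 = +12.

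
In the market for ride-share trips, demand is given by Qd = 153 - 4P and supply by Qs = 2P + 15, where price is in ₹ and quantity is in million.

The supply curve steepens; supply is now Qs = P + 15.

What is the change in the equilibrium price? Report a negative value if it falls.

Solve the original market: 153 - 4P = 2P + 15, hence P = 23 and Q = 61.
With the change applied: demand Qd = 153 - 4P, supply Qs = P + 15.
Equate the new curves: 153 - 4P = P + 15, giving 138 = 5P, P = 27.6, Q = 42.6.
ΔP = 27.6 − 23 = +4.6.

+4.6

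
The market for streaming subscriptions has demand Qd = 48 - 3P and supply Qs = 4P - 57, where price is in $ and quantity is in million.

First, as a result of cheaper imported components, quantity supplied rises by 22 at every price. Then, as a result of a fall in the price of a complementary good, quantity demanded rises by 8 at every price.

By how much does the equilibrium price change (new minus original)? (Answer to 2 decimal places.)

Before the shock: 48 - 3P = 4P - 57 ⇒ 105 = 7P ⇒ P = 15, Q = 3.
After the shift, demand is Qd = 56 - 3P and supply is Qs = 4P - 35.
Equate the new curves: 56 - 3P = 4P - 35, giving 91 = 7P, P = 13, Q = 17.
ΔP = 13 − 15 = -2.00.

-2.00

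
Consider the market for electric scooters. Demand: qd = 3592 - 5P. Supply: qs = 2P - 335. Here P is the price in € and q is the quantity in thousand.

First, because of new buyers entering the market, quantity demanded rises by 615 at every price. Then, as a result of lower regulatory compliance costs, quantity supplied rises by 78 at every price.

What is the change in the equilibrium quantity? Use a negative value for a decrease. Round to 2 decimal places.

Original equilibrium: 3592 - 5P = 2P - 335 gives 3927 = 7P, so P = 561 and q = 787.
After the shift, demand is qd = 4207 - 5P and supply is qs = 2P - 257.
Clearing the new market: 4207 - 5P = 2P - 257, so P = 4464/7 ≈ 637.7143 and q = 7129/7 ≈ 1018.4286.
Δq = 1018.4286 − 787 = +231.43.

+231.43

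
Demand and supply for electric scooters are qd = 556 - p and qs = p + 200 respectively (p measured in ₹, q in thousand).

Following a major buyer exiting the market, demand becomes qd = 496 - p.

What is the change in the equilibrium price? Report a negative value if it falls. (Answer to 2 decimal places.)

-30.00

Initially, 556 - p = p + 200, so 356 = 2p and p = 178, q = 378.
After the shift, demand is qd = 496 - p and supply is qs = p + 200.
Clearing the new market: 496 - p = p + 200, so p = 148 and q = 348.
Δp = 148 − 178 = -30.00.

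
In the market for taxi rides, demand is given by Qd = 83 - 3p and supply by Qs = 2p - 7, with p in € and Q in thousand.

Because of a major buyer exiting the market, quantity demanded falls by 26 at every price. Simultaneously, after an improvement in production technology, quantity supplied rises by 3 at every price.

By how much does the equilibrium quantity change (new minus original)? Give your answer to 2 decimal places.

Before the shock: 83 - 3p = 2p - 7 ⇒ 90 = 5p ⇒ p = 18, Q = 29.
With the change applied: demand Qd = 57 - 3p, supply Qs = 2p - 4.
Setting them equal: 57 - 3p = 2p - 4 → 61 = 5p, so p = 12.2 and Q = 20.4.
ΔQ = 20.4 − 29 = -8.60.

-8.60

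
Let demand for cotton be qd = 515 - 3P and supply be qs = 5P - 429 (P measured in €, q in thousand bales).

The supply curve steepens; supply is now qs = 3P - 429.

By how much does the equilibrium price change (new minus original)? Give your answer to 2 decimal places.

+39.33

Initially, 515 - 3P = 5P - 429, so 944 = 8P and P = 118, q = 161.
The shock moves the curves to qd = 515 - 3P and qs = 3P - 429.
Setting them equal: 515 - 3P = 3P - 429 → 944 = 6P, so P = 472/3 ≈ 157.3333 and q = 43.
ΔP = 157.3333 − 118 = +39.33.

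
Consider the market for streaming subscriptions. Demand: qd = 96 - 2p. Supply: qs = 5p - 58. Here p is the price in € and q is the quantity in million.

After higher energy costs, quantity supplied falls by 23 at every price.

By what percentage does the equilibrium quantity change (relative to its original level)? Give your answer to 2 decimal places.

-12.64

Initially, 96 - 2p = 5p - 58, so 154 = 7p and p = 22, q = 52.
After the shift, demand is qd = 96 - 2p and supply is qs = 5p - 81.
New equilibrium: 96 - 2p = 5p - 81 ⇒ 177 = 7p ⇒ p = 177/7 ≈ 25.2857, q = 318/7 ≈ 45.4286.
%Δq = (45.4286 − 52) / 52 × 100 = -12.64%.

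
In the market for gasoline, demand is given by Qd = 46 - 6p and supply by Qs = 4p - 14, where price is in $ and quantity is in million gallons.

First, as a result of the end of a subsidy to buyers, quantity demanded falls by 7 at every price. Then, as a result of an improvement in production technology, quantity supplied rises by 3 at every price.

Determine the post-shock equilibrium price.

5

Solve the original market: 46 - 6p = 4p - 14, hence p = 6 and Q = 10.
With the change applied: demand Qd = 39 - 6p, supply Qs = 4p - 11.
Clearing the new market: 39 - 6p = 4p - 11, so p = 5 and Q = 9.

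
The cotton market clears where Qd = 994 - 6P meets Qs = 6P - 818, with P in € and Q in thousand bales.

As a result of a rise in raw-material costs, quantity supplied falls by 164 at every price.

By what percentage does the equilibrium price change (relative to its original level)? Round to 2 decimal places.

Before the shock: 994 - 6P = 6P - 818 ⇒ 1812 = 12P ⇒ P = 151, Q = 88.
The new curves are Qd = 994 - 6P (demand) and Qs = 6P - 982 (supply).
Setting them equal: 994 - 6P = 6P - 982 → 1976 = 12P, so P = 494/3 ≈ 164.6667 and Q = 6.
%ΔP = (164.6667 − 151) / 151 × 100 = +9.05%.

+9.05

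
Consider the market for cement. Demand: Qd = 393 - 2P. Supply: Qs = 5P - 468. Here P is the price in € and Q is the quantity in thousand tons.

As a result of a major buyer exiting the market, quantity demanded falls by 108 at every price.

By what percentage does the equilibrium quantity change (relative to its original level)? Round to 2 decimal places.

-52.48

Solve the original market: 393 - 2P = 5P - 468, hence P = 123 and Q = 147.
The new curves are Qd = 285 - 2P (demand) and Qs = 5P - 468 (supply).
Setting them equal: 285 - 2P = 5P - 468 → 753 = 7P, so P = 753/7 ≈ 107.5714 and Q = 489/7 ≈ 69.8571.
%ΔQ = (69.8571 − 147) / 147 × 100 = -52.48%.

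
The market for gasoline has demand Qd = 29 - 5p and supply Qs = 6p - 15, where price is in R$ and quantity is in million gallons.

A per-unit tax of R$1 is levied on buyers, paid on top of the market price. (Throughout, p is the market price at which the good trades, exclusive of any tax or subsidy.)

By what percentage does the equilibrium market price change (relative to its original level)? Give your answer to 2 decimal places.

-11.36

Solve the original market: 29 - 5p = 6p - 15, hence p = 4 and Q = 9.
Since buyers pay the price plus the tax, the effective demand curve becomes Qd = 24 - 5p.
New equilibrium: 24 - 5p = 6p - 15 ⇒ 39 = 11p ⇒ p = 39/11 ≈ 3.5455, Q = 69/11 ≈ 6.2727.
%Δp = (3.5455 − 4) / 4 × 100 = -11.36%.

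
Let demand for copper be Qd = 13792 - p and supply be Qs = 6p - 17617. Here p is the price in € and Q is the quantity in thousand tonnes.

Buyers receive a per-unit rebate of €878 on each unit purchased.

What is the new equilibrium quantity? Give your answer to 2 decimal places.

Before the shock: 13792 - p = 6p - 17617 ⇒ 31409 = 7p ⇒ p = 4487, Q = 9305.
Since buyers' out-of-pocket price is the market price minus the rebate, the effective demand curve becomes Qd = 14670 - p.
Clearing the new market: 14670 - p = 6p - 17617, so p = 32287/7 ≈ 4612.4286 and Q = 70403/7 ≈ 10057.5714.

10057.57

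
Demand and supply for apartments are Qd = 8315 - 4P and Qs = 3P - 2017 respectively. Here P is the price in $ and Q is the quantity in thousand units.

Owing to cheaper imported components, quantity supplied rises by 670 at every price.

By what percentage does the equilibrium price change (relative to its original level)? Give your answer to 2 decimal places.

Initially, 8315 - 4P = 3P - 2017, so 10332 = 7P and P = 1476, Q = 2411.
The new curves are Qd = 8315 - 4P (demand) and Qs = 3P - 1347 (supply).
New equilibrium: 8315 - 4P = 3P - 1347 ⇒ 9662 = 7P ⇒ P = 9662/7 ≈ 1380.2857, Q = 19557/7 ≈ 2793.8571.
%ΔP = (1380.2857 − 1476) / 1476 × 100 = -6.48%.

-6.48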